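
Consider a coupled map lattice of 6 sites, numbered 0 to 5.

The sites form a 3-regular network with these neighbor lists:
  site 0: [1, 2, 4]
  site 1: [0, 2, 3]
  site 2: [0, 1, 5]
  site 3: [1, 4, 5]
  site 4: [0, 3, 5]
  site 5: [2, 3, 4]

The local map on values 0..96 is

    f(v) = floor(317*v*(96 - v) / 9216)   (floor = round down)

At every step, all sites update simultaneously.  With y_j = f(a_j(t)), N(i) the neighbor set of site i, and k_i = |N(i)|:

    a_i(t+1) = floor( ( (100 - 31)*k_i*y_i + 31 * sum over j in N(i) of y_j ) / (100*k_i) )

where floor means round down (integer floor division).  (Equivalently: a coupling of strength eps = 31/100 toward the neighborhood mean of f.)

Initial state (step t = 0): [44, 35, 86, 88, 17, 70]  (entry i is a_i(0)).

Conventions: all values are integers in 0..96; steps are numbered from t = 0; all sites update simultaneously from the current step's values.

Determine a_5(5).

Answer: a_5(5) = 50

Derivation:
t=0: [44, 35, 86, 88, 17, 70]
t=1: [69, 63, 42, 35, 48, 53]
t=2: [67, 71, 75, 73, 76, 77]
t=3: [62, 60, 55, 56, 53, 51]
t=4: [73, 74, 76, 76, 77, 77]
t=5: [55, 54, 52, 51, 50, 50]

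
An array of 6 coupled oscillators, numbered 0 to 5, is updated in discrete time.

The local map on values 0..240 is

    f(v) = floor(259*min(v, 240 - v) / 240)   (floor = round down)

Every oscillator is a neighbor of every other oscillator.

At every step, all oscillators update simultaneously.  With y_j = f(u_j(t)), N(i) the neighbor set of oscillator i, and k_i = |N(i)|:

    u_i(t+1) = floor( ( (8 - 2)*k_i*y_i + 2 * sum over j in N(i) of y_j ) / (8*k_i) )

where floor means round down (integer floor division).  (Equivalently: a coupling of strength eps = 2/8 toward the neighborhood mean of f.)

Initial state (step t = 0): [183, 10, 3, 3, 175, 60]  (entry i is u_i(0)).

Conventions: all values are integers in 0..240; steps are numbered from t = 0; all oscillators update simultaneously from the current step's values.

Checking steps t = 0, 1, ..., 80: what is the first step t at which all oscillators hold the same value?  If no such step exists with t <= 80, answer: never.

Simulating step by step:
t=0: [183, 10, 3, 3, 175, 60]  (not all equal)
t=1: [53, 17, 12, 12, 59, 55]  (not all equal)
t=2: [50, 23, 19, 19, 55, 52]  (not all equal)
t=3: [48, 28, 25, 25, 52, 50]  (not all equal)
t=4: [47, 33, 30, 30, 51, 49]  (not all equal)
t=5: [47, 37, 35, 35, 51, 49]  (not all equal)
t=6: [48, 40, 39, 39, 52, 49]  (not all equal)
t=7: [50, 44, 43, 43, 53, 50]  (not all equal)
t=8: [52, 48, 47, 47, 55, 52]  (not all equal)
t=9: [55, 51, 51, 51, 57, 55]  (not all equal)
t=10: [58, 55, 55, 55, 59, 58]  (not all equal)
t=11: [61, 59, 59, 59, 62, 61]  (not all equal)
t=12: [64, 63, 63, 63, 65, 64]  (not all equal)
t=13: [68, 67, 67, 67, 69, 68]  (not all equal)
t=14: [72, 72, 72, 72, 73, 72]  (not all equal)
t=15: [77, 77, 77, 77, 77, 77]  (all equal)

Answer: 15
Key observation: Synchronization is absorbing here: once all oscillators are equal they stay equal, and step 15 is the first all-equal step.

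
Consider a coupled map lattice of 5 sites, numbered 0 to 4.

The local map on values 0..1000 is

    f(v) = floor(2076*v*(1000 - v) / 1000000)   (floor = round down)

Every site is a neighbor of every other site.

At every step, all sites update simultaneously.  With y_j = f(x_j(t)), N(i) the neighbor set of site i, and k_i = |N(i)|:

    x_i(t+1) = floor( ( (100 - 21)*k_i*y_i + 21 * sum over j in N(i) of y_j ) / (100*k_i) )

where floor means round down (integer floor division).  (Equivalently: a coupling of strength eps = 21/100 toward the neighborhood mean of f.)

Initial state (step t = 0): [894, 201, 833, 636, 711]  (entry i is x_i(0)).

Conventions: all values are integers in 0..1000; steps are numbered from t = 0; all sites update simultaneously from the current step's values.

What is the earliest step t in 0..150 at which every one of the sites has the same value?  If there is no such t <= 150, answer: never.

Simulating step by step:
t=0: [894, 201, 833, 636, 711]  (not all equal)
t=1: [235, 336, 302, 444, 404]  (not all equal)
t=2: [394, 461, 442, 497, 487]  (not all equal)
t=3: [499, 514, 511, 516, 516]  (not all equal)
t=4: [518, 518, 518, 518, 518]  (all equal)

Answer: 4
Key observation: Synchronization is absorbing here: once all sites are equal they stay equal, and step 4 is the first all-equal step.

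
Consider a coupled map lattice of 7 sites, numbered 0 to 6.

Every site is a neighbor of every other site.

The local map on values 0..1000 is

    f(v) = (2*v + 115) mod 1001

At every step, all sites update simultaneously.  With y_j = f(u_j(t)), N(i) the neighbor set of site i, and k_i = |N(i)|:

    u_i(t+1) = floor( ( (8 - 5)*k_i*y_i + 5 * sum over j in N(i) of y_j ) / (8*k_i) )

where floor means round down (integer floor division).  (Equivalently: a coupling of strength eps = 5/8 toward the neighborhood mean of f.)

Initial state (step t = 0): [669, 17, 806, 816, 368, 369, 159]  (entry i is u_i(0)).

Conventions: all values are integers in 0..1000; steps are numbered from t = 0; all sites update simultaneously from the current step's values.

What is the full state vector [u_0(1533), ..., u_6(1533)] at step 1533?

Simulating step by step:
t=0: [669, 17, 806, 816, 368, 369, 159]
t=1: [560, 478, 635, 640, 669, 669, 555]
t=2: [293, 249, 334, 336, 352, 352, 290]
t=3: [733, 709, 755, 756, 765, 765, 731]
t=4: [597, 584, 609, 609, 614, 614, 596]
t=5: [317, 310, 323, 323, 326, 326, 316]
t=6: [753, 749, 756, 756, 758, 758, 753]
t=7: [622, 620, 624, 624, 625, 625, 622]
t=8: [359, 358, 360, 360, 361, 361, 359]
t=9: [834, 833, 834, 834, 835, 835, 834]
t=10: [782, 781, 782, 782, 782, 782, 782]
t=11: [677, 677, 677, 677, 677, 677, 677]
t=12: [468, 468, 468, 468, 468, 468, 468]
t=13: [50, 50, 50, 50, 50, 50, 50]
t=14: [215, 215, 215, 215, 215, 215, 215]
t=15: [545, 545, 545, 545, 545, 545, 545]
t=16: [204, 204, 204, 204, 204, 204, 204]
t=17: [523, 523, 523, 523, 523, 523, 523]
t=18: [160, 160, 160, 160, 160, 160, 160]
t=19: [435, 435, 435, 435, 435, 435, 435]
t=20: [985, 985, 985, 985, 985, 985, 985]
t=21: [83, 83, 83, 83, 83, 83, 83]
t=22: [281, 281, 281, 281, 281, 281, 281]
t=23: [677, 677, 677, 677, 677, 677, 677]

Answer: [83, 83, 83, 83, 83, 83, 83]
Key observation: The state at step 11, [677, 677, 677, 677, 677, 677, 677], reappears at step 23: the system is in a cycle of period 12 from step 11 on.  Therefore the state at step 1533 equals the state at step 11 + ((1533 - 11) mod 12) = 21, which is [83, 83, 83, 83, 83, 83, 83].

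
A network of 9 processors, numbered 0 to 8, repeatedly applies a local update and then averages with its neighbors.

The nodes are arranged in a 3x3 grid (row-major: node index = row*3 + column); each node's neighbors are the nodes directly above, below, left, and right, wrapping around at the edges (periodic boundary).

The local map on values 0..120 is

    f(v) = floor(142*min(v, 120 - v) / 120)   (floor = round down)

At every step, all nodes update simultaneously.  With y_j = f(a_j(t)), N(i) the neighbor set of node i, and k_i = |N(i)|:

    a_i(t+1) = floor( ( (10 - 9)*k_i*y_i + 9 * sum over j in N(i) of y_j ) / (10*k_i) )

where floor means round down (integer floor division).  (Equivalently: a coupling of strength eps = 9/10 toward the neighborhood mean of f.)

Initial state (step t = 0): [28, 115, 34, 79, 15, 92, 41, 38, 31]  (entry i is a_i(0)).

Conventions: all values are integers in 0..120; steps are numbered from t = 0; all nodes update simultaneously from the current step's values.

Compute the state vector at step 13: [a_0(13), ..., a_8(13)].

Answer: [61, 61, 61, 61, 61, 61, 61, 61, 61]

Derivation:
t=0: [28, 115, 34, 79, 15, 92, 41, 38, 31]
t=1: [35, 30, 28, 34, 30, 35, 41, 28, 40]
t=2: [39, 35, 40, 41, 37, 38, 41, 40, 39]
t=3: [46, 45, 44, 45, 44, 45, 46, 44, 46]
t=4: [53, 52, 53, 53, 52, 52, 53, 53, 52]
t=5: [61, 61, 61, 61, 61, 61, 61, 61, 61]
t=6: [69, 69, 69, 69, 69, 69, 69, 69, 69]
t=7: [60, 60, 60, 60, 60, 60, 60, 60, 60]
t=8: [71, 71, 71, 71, 71, 71, 71, 71, 71]
t=9: [57, 57, 57, 57, 57, 57, 57, 57, 57]
t=10: [67, 67, 67, 67, 67, 67, 67, 67, 67]
t=11: [62, 62, 62, 62, 62, 62, 62, 62, 62]
t=12: [68, 68, 68, 68, 68, 68, 68, 68, 68]
t=13: [61, 61, 61, 61, 61, 61, 61, 61, 61]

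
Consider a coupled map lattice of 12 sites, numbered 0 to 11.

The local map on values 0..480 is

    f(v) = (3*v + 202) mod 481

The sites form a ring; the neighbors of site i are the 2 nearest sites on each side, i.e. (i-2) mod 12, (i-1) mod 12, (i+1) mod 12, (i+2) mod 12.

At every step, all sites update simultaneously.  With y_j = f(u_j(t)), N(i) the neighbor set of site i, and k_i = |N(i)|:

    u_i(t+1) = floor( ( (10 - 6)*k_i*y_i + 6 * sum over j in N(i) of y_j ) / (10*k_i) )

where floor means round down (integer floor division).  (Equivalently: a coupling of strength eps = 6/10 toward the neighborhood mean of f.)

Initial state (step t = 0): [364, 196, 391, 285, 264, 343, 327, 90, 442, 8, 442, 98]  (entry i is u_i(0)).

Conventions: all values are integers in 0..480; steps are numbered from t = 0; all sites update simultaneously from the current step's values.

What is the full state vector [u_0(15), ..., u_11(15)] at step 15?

Answer: [194, 210, 183, 273, 242, 326, 338, 360, 362, 359, 307, 297]

Derivation:
t=0: [364, 196, 391, 285, 264, 343, 327, 90, 442, 8, 442, 98]
t=1: [256, 251, 280, 191, 162, 230, 217, 308, 184, 188, 132, 148]
t=2: [128, 271, 179, 293, 256, 319, 307, 266, 249, 221, 156, 198]
t=3: [164, 140, 145, 125, 113, 127, 171, 196, 303, 305, 266, 235]
t=4: [199, 190, 138, 107, 112, 145, 186, 219, 170, 200, 156, 252]
t=5: [291, 262, 160, 112, 114, 175, 234, 299, 267, 319, 277, 358]
t=6: [137, 113, 119, 103, 164, 200, 242, 190, 140, 163, 128, 186]
t=7: [131, 101, 96, 112, 216, 275, 323, 284, 214, 206, 156, 187]
t=8: [121, 78, 88, 92, 198, 135, 216, 183, 269, 274, 240, 212]
t=9: [288, 382, 383, 392, 341, 265, 261, 198, 190, 192, 258, 296]
t=10: [179, 309, 330, 327, 234, 166, 144, 222, 213, 231, 128, 171]
t=11: [213, 208, 252, 244, 292, 265, 269, 326, 302, 328, 231, 235]
t=12: [393, 395, 381, 327, 198, 139, 96, 155, 193, 270, 339, 371]
t=13: [380, 376, 360, 277, 238, 164, 144, 148, 195, 184, 271, 313]
t=14: [290, 289, 316, 228, 287, 208, 229, 207, 219, 214, 191, 232]
t=15: [194, 210, 183, 273, 242, 326, 338, 360, 362, 359, 307, 297]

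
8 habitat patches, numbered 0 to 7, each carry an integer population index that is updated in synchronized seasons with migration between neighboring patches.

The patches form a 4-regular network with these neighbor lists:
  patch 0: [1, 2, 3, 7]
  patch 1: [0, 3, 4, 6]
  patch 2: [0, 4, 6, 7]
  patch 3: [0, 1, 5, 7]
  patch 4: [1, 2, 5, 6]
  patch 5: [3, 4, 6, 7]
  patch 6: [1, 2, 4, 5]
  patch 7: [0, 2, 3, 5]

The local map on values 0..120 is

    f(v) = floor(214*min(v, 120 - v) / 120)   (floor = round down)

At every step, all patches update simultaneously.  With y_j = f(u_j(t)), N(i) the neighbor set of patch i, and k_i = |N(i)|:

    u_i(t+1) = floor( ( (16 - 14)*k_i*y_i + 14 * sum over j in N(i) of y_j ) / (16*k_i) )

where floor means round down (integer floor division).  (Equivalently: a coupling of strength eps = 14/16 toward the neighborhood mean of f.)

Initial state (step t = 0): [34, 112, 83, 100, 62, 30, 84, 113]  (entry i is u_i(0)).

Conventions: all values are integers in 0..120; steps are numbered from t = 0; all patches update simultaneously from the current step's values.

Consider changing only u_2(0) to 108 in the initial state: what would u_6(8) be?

Simulating step by step:
t=0: [34, 112, 108, 100, 62, 30, 84, 113]
t=1: [25, 59, 54, 34, 46, 53, 49, 38]
t=2: [77, 72, 73, 75, 93, 76, 93, 72]
t=3: [82, 65, 66, 80, 70, 66, 70, 79]
t=4: [82, 81, 81, 81, 94, 82, 94, 81]
t=5: [68, 58, 58, 68, 60, 58, 60, 68]
t=6: [96, 99, 99, 96, 104, 99, 104, 96]
t=7: [39, 35, 35, 39, 33, 35, 33, 39]
t=8: [65, 63, 63, 65, 60, 63, 60, 65]

Answer: u_6(8) = 60
Key observation: This trace re-runs the system from the modified initial state.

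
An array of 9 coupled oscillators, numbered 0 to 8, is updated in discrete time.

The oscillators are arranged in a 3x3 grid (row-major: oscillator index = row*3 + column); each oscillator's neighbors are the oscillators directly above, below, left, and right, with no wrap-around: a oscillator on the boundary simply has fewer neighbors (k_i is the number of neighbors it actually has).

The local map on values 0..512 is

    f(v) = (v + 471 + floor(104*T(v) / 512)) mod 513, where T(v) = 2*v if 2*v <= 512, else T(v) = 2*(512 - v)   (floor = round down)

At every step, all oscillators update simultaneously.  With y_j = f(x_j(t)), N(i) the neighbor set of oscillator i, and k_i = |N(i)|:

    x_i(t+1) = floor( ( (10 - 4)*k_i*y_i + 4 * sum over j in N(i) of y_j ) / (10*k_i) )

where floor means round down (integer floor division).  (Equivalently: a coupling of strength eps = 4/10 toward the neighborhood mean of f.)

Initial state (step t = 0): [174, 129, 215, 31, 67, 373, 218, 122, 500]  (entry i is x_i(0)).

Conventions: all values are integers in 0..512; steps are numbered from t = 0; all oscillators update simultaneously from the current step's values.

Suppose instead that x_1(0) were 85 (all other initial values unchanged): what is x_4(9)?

Answer: x_4(9) = 388
Key observation: This trace re-runs the system from the modified initial state.

Derivation:
t=0: [174, 85, 215, 31, 67, 373, 218, 122, 500]
t=1: [136, 114, 248, 69, 90, 335, 184, 181, 380]
t=2: [124, 142, 280, 92, 125, 322, 183, 219, 349]
t=3: [128, 173, 302, 116, 166, 325, 199, 255, 348]
t=4: [147, 210, 318, 148, 214, 335, 229, 296, 358]
t=5: [182, 255, 335, 193, 267, 350, 269, 326, 367]
t=6: [236, 309, 356, 252, 322, 366, 312, 353, 376]
t=7: [305, 345, 372, 320, 356, 379, 348, 371, 385]
t=8: [353, 370, 383, 359, 376, 388, 371, 384, 391]
t=9: [377, 385, 392, 380, 388, 394, 386, 392, 396]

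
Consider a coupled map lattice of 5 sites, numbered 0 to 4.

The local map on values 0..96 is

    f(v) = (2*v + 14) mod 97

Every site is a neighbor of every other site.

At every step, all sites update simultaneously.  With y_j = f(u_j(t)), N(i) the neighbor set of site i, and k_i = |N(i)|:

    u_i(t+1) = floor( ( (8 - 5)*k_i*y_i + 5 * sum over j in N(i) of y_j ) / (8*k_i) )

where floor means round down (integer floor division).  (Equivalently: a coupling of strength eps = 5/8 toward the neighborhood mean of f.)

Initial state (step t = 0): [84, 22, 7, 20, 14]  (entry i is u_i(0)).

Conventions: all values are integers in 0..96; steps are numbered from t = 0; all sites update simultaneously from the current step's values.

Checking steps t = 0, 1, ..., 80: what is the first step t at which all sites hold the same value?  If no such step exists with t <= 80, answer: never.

Answer: 5
Key observation: Synchronization is absorbing here: once all sites are equal they stay equal, and step 5 is the first all-equal step.

Derivation:
t=0: [84, 22, 7, 20, 14]  (not all equal)
t=1: [60, 54, 47, 53, 50]  (not all equal)
t=2: [25, 23, 20, 22, 21]  (not all equal)
t=3: [59, 58, 57, 58, 57]  (not all equal)
t=4: [33, 32, 32, 32, 32]  (not all equal)
t=5: [78, 78, 78, 78, 78]  (all equal)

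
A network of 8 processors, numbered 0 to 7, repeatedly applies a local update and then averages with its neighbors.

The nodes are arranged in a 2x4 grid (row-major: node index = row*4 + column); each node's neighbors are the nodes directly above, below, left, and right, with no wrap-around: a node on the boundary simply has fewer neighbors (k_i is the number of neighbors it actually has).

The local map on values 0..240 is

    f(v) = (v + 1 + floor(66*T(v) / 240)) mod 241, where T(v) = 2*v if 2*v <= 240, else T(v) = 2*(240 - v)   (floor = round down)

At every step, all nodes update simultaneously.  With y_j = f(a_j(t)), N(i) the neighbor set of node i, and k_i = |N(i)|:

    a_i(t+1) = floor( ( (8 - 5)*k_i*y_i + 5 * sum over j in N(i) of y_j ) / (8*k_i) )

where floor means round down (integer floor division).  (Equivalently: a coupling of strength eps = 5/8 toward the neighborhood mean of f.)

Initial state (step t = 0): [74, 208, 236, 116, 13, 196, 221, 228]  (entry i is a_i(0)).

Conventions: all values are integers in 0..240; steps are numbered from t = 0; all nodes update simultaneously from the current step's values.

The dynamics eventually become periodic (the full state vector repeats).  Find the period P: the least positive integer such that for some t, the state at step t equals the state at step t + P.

Simulating step by step:
t=0: [74, 208, 236, 116, 13, 196, 221, 228]
t=1: [120, 204, 222, 215, 112, 182, 231, 216]
t=2: [194, 215, 230, 230, 190, 212, 229, 231]
t=3: [222, 228, 234, 236, 221, 227, 234, 236]
t=4: [232, 235, 237, 238, 232, 235, 237, 238]
t=5: [237, 238, 239, 239, 237, 238, 239, 239]
t=6: [239, 239, 240, 240, 239, 239, 240, 240]
t=7: [240, 190, 50, 0, 240, 190, 50, 0]
t=8: [68, 143, 91, 25, 68, 143, 91, 25]
t=9: [134, 166, 132, 71, 134, 166, 132, 71]
t=10: [197, 200, 178, 136, 197, 200, 178, 136]
t=11: [221, 220, 211, 199, 221, 220, 211, 199]
t=12: [232, 230, 227, 223, 232, 230, 227, 223]
t=13: [236, 236, 234, 233, 236, 236, 234, 233]
t=14: [239, 238, 238, 237, 239, 238, 238, 237]
t=15: [240, 240, 239, 239, 240, 240, 239, 239]
t=16: [0, 50, 190, 240, 0, 50, 190, 240]
t=17: [25, 91, 143, 68, 25, 91, 143, 68]
t=18: [71, 132, 166, 134, 71, 132, 166, 134]
t=19: [136, 178, 200, 197, 136, 178, 200, 197]
t=20: [199, 211, 220, 221, 199, 211, 220, 221]
t=21: [223, 227, 230, 232, 223, 227, 230, 232]
t=22: [233, 234, 236, 236, 233, 234, 236, 236]
t=23: [237, 238, 238, 239, 237, 238, 238, 239]
t=24: [239, 239, 240, 240, 239, 239, 240, 240]

Answer: 18
Key observation: The state at step 6, [239, 239, 240, 240, 239, 239, 240, 240], reappears at step 24 — and no state repeats earlier — so the cycle the system enters has period 18.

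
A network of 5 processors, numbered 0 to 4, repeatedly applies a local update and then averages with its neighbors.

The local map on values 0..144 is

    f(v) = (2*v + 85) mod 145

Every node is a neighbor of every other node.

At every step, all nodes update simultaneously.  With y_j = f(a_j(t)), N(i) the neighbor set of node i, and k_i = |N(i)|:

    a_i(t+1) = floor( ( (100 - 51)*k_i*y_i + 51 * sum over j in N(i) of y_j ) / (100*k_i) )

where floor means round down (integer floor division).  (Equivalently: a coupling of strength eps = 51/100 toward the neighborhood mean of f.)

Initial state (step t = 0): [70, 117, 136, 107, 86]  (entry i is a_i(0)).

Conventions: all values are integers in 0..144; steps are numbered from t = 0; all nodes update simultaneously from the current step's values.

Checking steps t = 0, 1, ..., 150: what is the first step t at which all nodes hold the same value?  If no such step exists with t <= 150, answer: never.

Simulating step by step:
t=0: [70, 117, 136, 107, 86]  (not all equal)
t=1: [66, 48, 62, 41, 78]  (not all equal)
t=2: [63, 50, 60, 44, 71]  (not all equal)
t=3: [59, 49, 56, 45, 64]  (not all equal)
t=4: [52, 45, 50, 42, 56]  (not all equal)
t=5: [40, 35, 38, 32, 43]  (not all equal)
t=6: [16, 13, 15, 11, 19]  (not all equal)
t=7: [115, 113, 114, 111, 117]  (not all equal)
t=8: [23, 22, 23, 20, 25]  (not all equal)
t=9: [130, 129, 130, 128, 131]  (not all equal)
t=10: [54, 53, 54, 53, 55]  (not all equal)
t=11: [47, 47, 47, 47, 48]  (not all equal)
t=12: [34, 34, 34, 34, 34]  (all equal)

Answer: 12
Key observation: Synchronization is absorbing here: once all nodes are equal they stay equal, and step 12 is the first all-equal step.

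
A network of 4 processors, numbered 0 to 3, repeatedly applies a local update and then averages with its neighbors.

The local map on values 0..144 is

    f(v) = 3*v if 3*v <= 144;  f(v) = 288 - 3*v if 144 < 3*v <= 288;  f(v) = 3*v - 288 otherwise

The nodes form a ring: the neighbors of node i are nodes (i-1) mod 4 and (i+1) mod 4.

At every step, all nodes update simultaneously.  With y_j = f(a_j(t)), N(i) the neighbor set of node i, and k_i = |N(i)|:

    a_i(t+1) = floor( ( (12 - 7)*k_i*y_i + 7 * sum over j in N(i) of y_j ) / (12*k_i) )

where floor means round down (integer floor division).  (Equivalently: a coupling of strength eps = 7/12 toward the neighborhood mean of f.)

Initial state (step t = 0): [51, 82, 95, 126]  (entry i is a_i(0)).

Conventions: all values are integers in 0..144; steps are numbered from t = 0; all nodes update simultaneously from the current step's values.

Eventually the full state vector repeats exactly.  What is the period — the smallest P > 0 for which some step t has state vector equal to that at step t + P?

Simulating step by step:
t=0: [51, 82, 95, 126]
t=1: [94, 57, 39, 77]
t=2: [53, 84, 99, 59]
t=3: [96, 55, 46, 86]
t=4: [44, 91, 102, 52]
t=5: [97, 50, 50, 98]
t=6: [43, 98, 99, 43]
t=7: [93, 42, 43, 94]
t=8: [42, 92, 92, 42]
t=9: [92, 45, 45, 92]
t=10: [47, 99, 99, 47]
t=11: [102, 47, 47, 102]
t=12: [53, 105, 105, 53]
t=13: [99, 56, 56, 99]
t=14: [41, 87, 87, 41]
t=15: [95, 55, 55, 95]
t=16: [38, 88, 88, 38]
t=17: [87, 50, 50, 87]
t=18: [59, 105, 105, 59]
t=19: [86, 51, 51, 86]
t=20: [60, 104, 104, 60]
t=21: [83, 48, 48, 83]
t=22: [69, 113, 113, 69]
t=23: [72, 59, 59, 72]
t=24: [83, 99, 99, 83]
t=25: [30, 17, 17, 30]
t=26: [78, 62, 62, 78]
t=27: [68, 88, 88, 68]
t=28: [66, 41, 41, 66]
t=29: [99, 113, 113, 99]
t=30: [21, 38, 38, 21]
t=31: [77, 99, 99, 77]
t=32: [43, 23, 23, 43]
t=33: [111, 86, 86, 111]
t=34: [40, 34, 34, 40]
t=35: [114, 107, 107, 114]
t=36: [47, 39, 39, 47]
t=37: [134, 124, 124, 134]
t=38: [105, 92, 92, 105]
t=39: [22, 16, 16, 22]
t=40: [60, 53, 53, 60]
t=41: [114, 122, 122, 114]
t=42: [61, 71, 71, 61]
t=43: [96, 83, 83, 96]
t=44: [11, 27, 27, 11]
t=45: [47, 67, 67, 47]
t=46: [125, 102, 102, 125]
t=47: [66, 38, 38, 66]
t=48: [97, 107, 107, 97]
t=49: [11, 24, 24, 11]
t=50: [44, 60, 60, 44]
t=51: [125, 115, 115, 125]
t=52: [78, 65, 65, 78]
t=53: [65, 81, 81, 65]
t=54: [79, 59, 59, 79]
t=55: [68, 93, 93, 68]
t=56: [62, 30, 30, 62]
t=57: [98, 93, 93, 98]
t=58: [6, 8, 8, 6]
t=59: [19, 22, 22, 19]
t=60: [59, 63, 63, 59]
t=61: [107, 102, 102, 107]
t=62: [28, 22, 22, 28]
t=63: [78, 71, 71, 78]
t=64: [60, 68, 68, 60]
t=65: [101, 91, 91, 101]
t=66: [15, 15, 15, 15]
t=67: [45, 45, 45, 45]
t=68: [135, 135, 135, 135]
t=69: [117, 117, 117, 117]
t=70: [63, 63, 63, 63]
t=71: [99, 99, 99, 99]
t=72: [9, 9, 9, 9]
t=73: [27, 27, 27, 27]
t=74: [81, 81, 81, 81]
t=75: [45, 45, 45, 45]

Answer: 8
Key observation: The state at step 67, [45, 45, 45, 45], reappears at step 75 — and no state repeats earlier — so the cycle the system enters has period 8.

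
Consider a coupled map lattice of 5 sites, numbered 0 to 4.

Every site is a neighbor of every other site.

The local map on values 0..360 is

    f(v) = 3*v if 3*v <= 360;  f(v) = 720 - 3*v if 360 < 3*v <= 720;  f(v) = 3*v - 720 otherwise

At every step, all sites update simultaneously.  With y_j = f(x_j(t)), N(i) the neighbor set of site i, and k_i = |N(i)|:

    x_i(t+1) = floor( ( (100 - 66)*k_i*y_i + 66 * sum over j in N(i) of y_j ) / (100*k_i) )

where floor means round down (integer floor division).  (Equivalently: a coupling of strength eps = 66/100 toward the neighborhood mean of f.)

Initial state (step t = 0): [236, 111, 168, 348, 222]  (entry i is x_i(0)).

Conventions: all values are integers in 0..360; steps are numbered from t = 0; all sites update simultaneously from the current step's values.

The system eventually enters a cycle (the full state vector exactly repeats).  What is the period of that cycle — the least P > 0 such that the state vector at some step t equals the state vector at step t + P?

Simulating step by step:
t=0: [236, 111, 168, 348, 222]
t=1: [157, 213, 192, 211, 164]
t=2: [173, 144, 155, 145, 170]
t=3: [239, 254, 249, 254, 241]
t=4: [19, 26, 24, 26, 19]
t=5: [66, 70, 69, 70, 66]
t=6: [203, 205, 205, 205, 203]
t=7: [108, 106, 106, 106, 108]
t=8: [321, 319, 319, 319, 321]
t=9: [240, 238, 238, 238, 240]
t=10: [2, 4, 4, 4, 2]
t=11: [8, 10, 10, 10, 8]
t=12: [26, 28, 28, 28, 26]
t=13: [80, 82, 82, 82, 80]
t=14: [242, 244, 244, 244, 242]
t=15: [8, 10, 10, 10, 8]

Answer: 4
Key observation: The state at step 11, [8, 10, 10, 10, 8], reappears at step 15 — and no state repeats earlier — so the cycle the system enters has period 4.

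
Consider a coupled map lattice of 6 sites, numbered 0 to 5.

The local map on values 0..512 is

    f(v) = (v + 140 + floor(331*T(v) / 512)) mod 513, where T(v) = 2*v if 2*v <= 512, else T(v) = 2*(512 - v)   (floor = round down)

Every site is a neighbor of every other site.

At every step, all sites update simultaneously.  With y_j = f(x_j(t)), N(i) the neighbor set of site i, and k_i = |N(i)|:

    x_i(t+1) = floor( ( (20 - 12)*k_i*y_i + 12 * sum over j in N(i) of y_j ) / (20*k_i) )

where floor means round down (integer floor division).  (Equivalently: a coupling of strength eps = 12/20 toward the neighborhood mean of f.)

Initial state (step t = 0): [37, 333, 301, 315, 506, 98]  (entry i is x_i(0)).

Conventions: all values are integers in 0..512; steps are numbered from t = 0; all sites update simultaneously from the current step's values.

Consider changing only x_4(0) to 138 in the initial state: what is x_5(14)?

Answer: x_5(14) = 152
Key observation: This trace re-runs the system from the modified initial state.

Derivation:
t=0: [37, 333, 301, 315, 138, 98]
t=1: [258, 249, 251, 250, 323, 297]
t=2: [204, 200, 201, 200, 199, 201]
t=3: [88, 86, 86, 86, 85, 86]
t=4: [338, 337, 337, 337, 336, 337]
t=5: [189, 189, 189, 189, 189, 189]
t=6: [60, 60, 60, 60, 60, 60]
t=7: [277, 277, 277, 277, 277, 277]
t=8: [207, 207, 207, 207, 207, 207]
t=9: [101, 101, 101, 101, 101, 101]
t=10: [371, 371, 371, 371, 371, 371]
t=11: [180, 180, 180, 180, 180, 180]
t=12: [39, 39, 39, 39, 39, 39]
t=13: [229, 229, 229, 229, 229, 229]
t=14: [152, 152, 152, 152, 152, 152]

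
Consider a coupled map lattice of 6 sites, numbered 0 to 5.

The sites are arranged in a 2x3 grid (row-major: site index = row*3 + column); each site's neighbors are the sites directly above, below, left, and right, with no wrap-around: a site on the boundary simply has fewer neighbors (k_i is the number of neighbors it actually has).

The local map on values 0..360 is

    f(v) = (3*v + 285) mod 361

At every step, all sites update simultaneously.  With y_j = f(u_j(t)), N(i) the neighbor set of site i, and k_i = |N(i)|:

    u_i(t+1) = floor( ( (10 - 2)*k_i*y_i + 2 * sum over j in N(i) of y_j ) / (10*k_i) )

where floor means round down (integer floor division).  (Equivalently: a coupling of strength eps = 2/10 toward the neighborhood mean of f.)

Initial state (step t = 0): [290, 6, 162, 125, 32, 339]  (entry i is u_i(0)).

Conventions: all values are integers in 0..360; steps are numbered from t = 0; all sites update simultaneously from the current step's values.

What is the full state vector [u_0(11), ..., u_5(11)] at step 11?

Simulating step by step:
t=0: [290, 6, 162, 125, 32, 339]
t=1: [117, 251, 91, 248, 70, 182]
t=2: [282, 293, 200, 286, 156, 120]
t=3: [52, 80, 166, 55, 53, 246]
t=4: [89, 146, 95, 87, 103, 255]
t=5: [171, 43, 200, 190, 220, 306]
t=6: [79, 73, 147, 136, 198, 134]
t=7: [176, 135, 50, 297, 179, 276]
t=8: [115, 280, 95, 93, 110, 41]
t=9: [239, 82, 176, 214, 222, 83]
t=10: [261, 176, 107, 214, 219, 170]
t=11: [306, 126, 212, 220, 200, 104]

Answer: [306, 126, 212, 220, 200, 104]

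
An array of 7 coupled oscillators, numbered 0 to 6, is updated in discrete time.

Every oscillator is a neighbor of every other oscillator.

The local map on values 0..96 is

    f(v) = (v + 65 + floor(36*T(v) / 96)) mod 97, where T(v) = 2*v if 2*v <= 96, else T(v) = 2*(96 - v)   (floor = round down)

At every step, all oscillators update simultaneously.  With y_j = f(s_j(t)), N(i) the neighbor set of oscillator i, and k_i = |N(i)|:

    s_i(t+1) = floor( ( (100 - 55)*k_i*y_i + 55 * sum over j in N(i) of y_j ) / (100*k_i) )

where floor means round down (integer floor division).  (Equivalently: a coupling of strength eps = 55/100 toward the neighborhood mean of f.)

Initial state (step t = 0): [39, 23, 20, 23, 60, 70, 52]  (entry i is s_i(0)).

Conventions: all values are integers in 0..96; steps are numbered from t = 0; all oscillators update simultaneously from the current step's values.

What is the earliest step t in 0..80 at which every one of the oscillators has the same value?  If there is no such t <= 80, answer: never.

Simulating step by step:
t=0: [39, 23, 20, 23, 60, 70, 52]  (not all equal)
t=1: [33, 23, 21, 23, 39, 40, 39]  (not all equal)
t=2: [23, 17, 15, 17, 27, 27, 27]  (not all equal)
t=3: [33, 64, 63, 64, 35, 35, 35]  (not all equal)
t=4: [34, 45, 45, 45, 35, 35, 35]  (not all equal)
t=5: [32, 39, 39, 39, 33, 33, 33]  (not all equal)
t=6: [27, 31, 31, 31, 27, 27, 27]  (not all equal)
t=7: [16, 19, 19, 19, 16, 16, 16]  (not all equal)
t=8: [67, 34, 34, 34, 67, 67, 67]  (not all equal)
t=9: [48, 37, 37, 37, 48, 48, 48]  (not all equal)
t=10: [46, 39, 39, 39, 46, 46, 46]  (not all equal)
t=11: [44, 40, 40, 40, 44, 44, 44]  (not all equal)
t=12: [43, 40, 40, 40, 43, 43, 43]  (not all equal)
t=13: [41, 39, 39, 39, 41, 41, 41]  (not all equal)
t=14: [38, 37, 37, 37, 38, 38, 38]  (not all equal)
t=15: [33, 32, 32, 32, 33, 33, 33]  (not all equal)
t=16: [24, 24, 24, 24, 24, 24, 24]  (all equal)

Answer: 16
Key observation: Synchronization is absorbing here: once all oscillators are equal they stay equal, and step 16 is the first all-equal step.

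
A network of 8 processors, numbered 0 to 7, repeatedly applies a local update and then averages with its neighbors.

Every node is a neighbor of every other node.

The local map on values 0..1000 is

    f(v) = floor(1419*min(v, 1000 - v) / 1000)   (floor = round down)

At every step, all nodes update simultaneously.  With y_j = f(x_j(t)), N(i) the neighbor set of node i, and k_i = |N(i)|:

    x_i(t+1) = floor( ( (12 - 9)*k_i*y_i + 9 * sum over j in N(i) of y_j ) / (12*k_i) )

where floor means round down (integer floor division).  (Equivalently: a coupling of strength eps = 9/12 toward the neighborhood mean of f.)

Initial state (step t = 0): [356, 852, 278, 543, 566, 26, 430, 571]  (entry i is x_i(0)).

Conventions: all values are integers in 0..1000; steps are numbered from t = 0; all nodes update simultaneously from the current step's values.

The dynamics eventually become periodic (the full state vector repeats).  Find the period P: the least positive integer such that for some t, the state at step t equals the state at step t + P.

Simulating step by step:
t=0: [356, 852, 278, 543, 566, 26, 430, 571]
t=1: [460, 418, 444, 481, 476, 393, 475, 475]
t=2: [643, 635, 640, 647, 646, 629, 646, 646]
t=3: [507, 509, 508, 506, 507, 510, 507, 507]
t=4: [698, 697, 698, 698, 698, 697, 698, 698]
t=5: [428, 428, 428, 428, 428, 428, 428, 428]
t=6: [607, 607, 607, 607, 607, 607, 607, 607]
t=7: [557, 557, 557, 557, 557, 557, 557, 557]
t=8: [628, 628, 628, 628, 628, 628, 628, 628]
t=9: [527, 527, 527, 527, 527, 527, 527, 527]
t=10: [671, 671, 671, 671, 671, 671, 671, 671]
t=11: [466, 466, 466, 466, 466, 466, 466, 466]
t=12: [661, 661, 661, 661, 661, 661, 661, 661]
t=13: [481, 481, 481, 481, 481, 481, 481, 481]
t=14: [682, 682, 682, 682, 682, 682, 682, 682]
t=15: [451, 451, 451, 451, 451, 451, 451, 451]
t=16: [639, 639, 639, 639, 639, 639, 639, 639]
t=17: [512, 512, 512, 512, 512, 512, 512, 512]
t=18: [692, 692, 692, 692, 692, 692, 692, 692]
t=19: [437, 437, 437, 437, 437, 437, 437, 437]
t=20: [620, 620, 620, 620, 620, 620, 620, 620]
t=21: [539, 539, 539, 539, 539, 539, 539, 539]
t=22: [654, 654, 654, 654, 654, 654, 654, 654]
t=23: [490, 490, 490, 490, 490, 490, 490, 490]
t=24: [695, 695, 695, 695, 695, 695, 695, 695]
t=25: [432, 432, 432, 432, 432, 432, 432, 432]
t=26: [613, 613, 613, 613, 613, 613, 613, 613]
t=27: [549, 549, 549, 549, 549, 549, 549, 549]
t=28: [639, 639, 639, 639, 639, 639, 639, 639]

Answer: 12
Key observation: The state at step 16, [639, 639, 639, 639, 639, 639, 639, 639], reappears at step 28 — and no state repeats earlier — so the cycle the system enters has period 12.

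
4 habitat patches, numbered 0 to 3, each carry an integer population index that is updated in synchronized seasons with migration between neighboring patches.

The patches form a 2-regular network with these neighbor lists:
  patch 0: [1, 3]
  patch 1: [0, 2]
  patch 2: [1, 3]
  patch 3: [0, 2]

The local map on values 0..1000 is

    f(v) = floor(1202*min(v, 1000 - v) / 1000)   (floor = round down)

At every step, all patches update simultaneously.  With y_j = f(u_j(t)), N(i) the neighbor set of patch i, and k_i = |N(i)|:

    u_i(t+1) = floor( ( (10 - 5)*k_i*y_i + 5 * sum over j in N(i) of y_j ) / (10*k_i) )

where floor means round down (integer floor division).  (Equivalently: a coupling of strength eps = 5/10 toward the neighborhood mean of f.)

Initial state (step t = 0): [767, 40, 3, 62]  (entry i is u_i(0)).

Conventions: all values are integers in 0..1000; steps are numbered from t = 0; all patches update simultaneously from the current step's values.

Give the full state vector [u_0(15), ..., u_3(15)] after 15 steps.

Simulating step by step:
t=0: [767, 40, 3, 62]
t=1: [170, 94, 32, 107]
t=2: [162, 116, 79, 124]
t=3: [169, 141, 119, 146]
t=4: [187, 171, 157, 174]
t=5: [215, 205, 197, 207]
t=6: [252, 246, 241, 247]
t=7: [298, 295, 292, 295]
t=8: [356, 354, 352, 354]
t=9: [426, 425, 424, 425]
t=10: [511, 510, 509, 510]
t=11: [587, 588, 589, 588]
t=12: [495, 495, 494, 495]
t=13: [594, 593, 593, 593]
t=14: [488, 488, 489, 488]
t=15: [586, 586, 586, 586]

Answer: [586, 586, 586, 586]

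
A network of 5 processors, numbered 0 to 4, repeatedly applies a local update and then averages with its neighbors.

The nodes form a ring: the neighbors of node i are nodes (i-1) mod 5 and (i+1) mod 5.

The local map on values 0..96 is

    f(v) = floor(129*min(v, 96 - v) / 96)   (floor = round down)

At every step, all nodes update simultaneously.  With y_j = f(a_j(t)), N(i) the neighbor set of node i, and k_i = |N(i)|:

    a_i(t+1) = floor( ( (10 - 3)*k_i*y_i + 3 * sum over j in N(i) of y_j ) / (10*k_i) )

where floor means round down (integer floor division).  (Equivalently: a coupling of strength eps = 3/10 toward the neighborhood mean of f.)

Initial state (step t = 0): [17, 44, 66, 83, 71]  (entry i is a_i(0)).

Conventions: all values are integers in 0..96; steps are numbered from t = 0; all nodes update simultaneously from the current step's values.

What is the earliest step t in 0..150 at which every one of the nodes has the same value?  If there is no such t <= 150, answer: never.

Answer: never
Key observation: The state at step 13 reappears at step 17 — the system is in a cycle of period 4 from step 13 on.  No step 0..17 is synchronized, and the cycle repeats forever, so no step up to 150 (or ever) has all nodes equal.

Derivation:
t=0: [17, 44, 66, 83, 71]  (not all equal)
t=1: [29, 50, 39, 22, 28]  (not all equal)
t=2: [41, 56, 49, 33, 35]  (not all equal)
t=3: [53, 54, 58, 47, 47]  (not all equal)
t=4: [57, 55, 53, 61, 62]  (not all equal)
t=5: [51, 54, 55, 48, 46]  (not all equal)
t=6: [59, 56, 56, 62, 61]  (not all equal)
t=7: [49, 52, 51, 46, 47]  (not all equal)
t=8: [62, 59, 60, 61, 62]  (not all equal)
t=9: [45, 48, 48, 46, 45]  (not all equal)
t=10: [60, 63, 63, 61, 60]  (not all equal)
t=11: [47, 44, 44, 46, 47]  (not all equal)
t=12: [62, 59, 59, 61, 62]  (not all equal)
t=13: [45, 48, 48, 47, 45]  (not all equal)
t=14: [60, 63, 63, 62, 60]  (not all equal)
t=15: [47, 44, 44, 45, 47]  (not all equal)
t=16: [62, 59, 59, 60, 62]  (not all equal)
t=17: [45, 48, 48, 47, 45]  (not all equal)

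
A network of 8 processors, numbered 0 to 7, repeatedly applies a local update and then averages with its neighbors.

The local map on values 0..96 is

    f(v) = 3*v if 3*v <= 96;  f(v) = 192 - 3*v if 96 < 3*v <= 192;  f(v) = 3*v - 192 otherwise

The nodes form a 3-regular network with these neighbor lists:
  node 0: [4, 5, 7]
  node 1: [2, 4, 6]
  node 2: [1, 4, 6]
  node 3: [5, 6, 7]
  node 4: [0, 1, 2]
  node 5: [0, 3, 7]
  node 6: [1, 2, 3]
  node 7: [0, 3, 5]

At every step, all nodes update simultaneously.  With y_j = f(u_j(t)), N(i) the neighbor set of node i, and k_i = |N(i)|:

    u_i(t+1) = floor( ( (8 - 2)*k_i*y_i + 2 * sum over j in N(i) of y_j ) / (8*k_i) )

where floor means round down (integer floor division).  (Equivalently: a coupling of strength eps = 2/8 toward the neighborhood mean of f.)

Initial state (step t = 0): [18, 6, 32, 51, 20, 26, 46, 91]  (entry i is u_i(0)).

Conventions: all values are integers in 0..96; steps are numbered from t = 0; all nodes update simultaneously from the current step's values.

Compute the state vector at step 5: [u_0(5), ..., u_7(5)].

Simulating step by step:
t=0: [18, 6, 32, 51, 20, 26, 46, 91]
t=1: [58, 31, 83, 47, 59, 73, 53, 75]
t=2: [19, 78, 54, 46, 25, 28, 41, 32]
t=3: [64, 46, 38, 61, 67, 80, 62, 88]
t=4: [10, 48, 64, 17, 17, 42, 16, 58]
t=5: [33, 44, 12, 49, 44, 57, 44, 25]

Answer: [33, 44, 12, 49, 44, 57, 44, 25]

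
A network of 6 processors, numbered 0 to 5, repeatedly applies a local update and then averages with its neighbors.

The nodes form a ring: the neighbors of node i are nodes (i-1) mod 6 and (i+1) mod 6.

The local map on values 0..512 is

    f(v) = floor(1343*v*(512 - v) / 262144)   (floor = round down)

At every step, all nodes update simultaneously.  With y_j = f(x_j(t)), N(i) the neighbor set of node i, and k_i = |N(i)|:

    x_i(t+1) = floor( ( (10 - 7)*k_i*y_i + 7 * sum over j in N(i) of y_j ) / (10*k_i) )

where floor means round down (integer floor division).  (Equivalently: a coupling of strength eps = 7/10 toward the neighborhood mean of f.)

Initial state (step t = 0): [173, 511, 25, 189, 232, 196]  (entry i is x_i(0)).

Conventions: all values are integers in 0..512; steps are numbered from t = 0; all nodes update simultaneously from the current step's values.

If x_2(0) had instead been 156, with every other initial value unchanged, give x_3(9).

Answer: x_3(9) = 316
Key observation: This trace re-runs the system from the modified initial state.

Derivation:
t=0: [173, 511, 156, 189, 232, 196]
t=1: [201, 205, 195, 309, 319, 316]
t=2: [319, 319, 319, 317, 317, 317]
t=3: [315, 315, 315, 315, 316, 315]
t=4: [317, 317, 317, 317, 317, 317]
t=5: [316, 316, 316, 316, 316, 316]
t=6: [317, 317, 317, 317, 317, 317]
t=7: [316, 316, 316, 316, 316, 316]
t=8: [317, 317, 317, 317, 317, 317]
t=9: [316, 316, 316, 316, 316, 316]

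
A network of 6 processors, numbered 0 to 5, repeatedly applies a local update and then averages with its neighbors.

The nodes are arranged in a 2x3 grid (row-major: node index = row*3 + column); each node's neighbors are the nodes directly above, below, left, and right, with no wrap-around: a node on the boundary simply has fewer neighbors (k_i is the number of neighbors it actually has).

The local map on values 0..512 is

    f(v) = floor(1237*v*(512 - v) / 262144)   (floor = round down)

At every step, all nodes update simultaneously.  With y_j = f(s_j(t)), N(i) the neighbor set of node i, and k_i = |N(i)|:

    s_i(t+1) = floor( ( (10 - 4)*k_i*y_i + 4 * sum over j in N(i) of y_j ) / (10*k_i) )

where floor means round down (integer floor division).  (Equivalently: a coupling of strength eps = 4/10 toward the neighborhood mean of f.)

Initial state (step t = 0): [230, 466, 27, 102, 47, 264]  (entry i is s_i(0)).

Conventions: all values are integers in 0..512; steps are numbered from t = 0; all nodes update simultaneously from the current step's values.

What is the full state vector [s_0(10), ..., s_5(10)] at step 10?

Simulating step by step:
t=0: [230, 466, 27, 102, 47, 264]
t=1: [243, 123, 118, 200, 142, 217]
t=2: [288, 238, 236, 287, 257, 274]
t=3: [304, 306, 307, 305, 307, 307]
t=4: [297, 296, 296, 297, 296, 296]
t=5: [301, 301, 301, 301, 301, 301]
t=6: [299, 299, 299, 299, 299, 299]
t=7: [300, 300, 300, 300, 300, 300]
t=8: [300, 300, 300, 300, 300, 300]
t=9: [300, 300, 300, 300, 300, 300]
t=10: [300, 300, 300, 300, 300, 300]

Answer: [300, 300, 300, 300, 300, 300]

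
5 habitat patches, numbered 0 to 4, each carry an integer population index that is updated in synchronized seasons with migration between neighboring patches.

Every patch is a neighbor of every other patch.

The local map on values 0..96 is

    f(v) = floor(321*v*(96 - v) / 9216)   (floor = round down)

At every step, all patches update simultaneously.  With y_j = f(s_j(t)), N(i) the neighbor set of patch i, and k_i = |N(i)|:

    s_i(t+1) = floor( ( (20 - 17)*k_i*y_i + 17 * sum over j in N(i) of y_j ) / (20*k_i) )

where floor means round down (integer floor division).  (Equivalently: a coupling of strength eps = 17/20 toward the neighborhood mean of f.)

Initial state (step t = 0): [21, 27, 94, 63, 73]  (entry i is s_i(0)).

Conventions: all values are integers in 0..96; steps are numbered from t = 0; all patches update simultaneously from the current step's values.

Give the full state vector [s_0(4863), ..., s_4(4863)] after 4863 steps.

Simulating step by step:
t=0: [21, 27, 94, 63, 73]
t=1: [50, 49, 53, 49, 50]
t=2: [79, 79, 79, 79, 79]
t=3: [46, 46, 46, 46, 46]
t=4: [80, 80, 80, 80, 80]
t=5: [44, 44, 44, 44, 44]
t=6: [79, 79, 79, 79, 79]

Answer: [46, 46, 46, 46, 46]
Key observation: The state at step 2, [79, 79, 79, 79, 79], reappears at step 6: the system is in a cycle of period 4 from step 2 on.  Therefore the state at step 4863 equals the state at step 2 + ((4863 - 2) mod 4) = 3, which is [46, 46, 46, 46, 46].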